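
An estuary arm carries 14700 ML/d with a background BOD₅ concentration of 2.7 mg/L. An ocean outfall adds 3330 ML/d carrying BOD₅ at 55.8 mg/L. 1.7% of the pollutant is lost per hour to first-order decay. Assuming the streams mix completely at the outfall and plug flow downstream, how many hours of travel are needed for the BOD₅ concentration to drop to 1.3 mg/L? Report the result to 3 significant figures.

132 h

Mass balance: C = (14700·2.700 + 3330·55.80) / 18030 = 225500/18030 = 12.51 mg/L.
1.7%/h lost → k = −ln(1 − 0.017) = 0.01715 h⁻¹.
12.51·exp(−k·t) = 1.3 → t = ln(12.51/1.3)/k = 475300 s = 132.0 h.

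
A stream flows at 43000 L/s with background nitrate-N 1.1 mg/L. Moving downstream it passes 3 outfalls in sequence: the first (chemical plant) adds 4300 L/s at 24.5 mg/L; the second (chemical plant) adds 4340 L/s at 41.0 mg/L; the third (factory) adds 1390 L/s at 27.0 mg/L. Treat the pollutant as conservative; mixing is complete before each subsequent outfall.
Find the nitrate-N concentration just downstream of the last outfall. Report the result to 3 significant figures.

6.94 mg/L

After outfall 1: Q = 43000 + 4300 = 47300 L/s; C = (43000·1.100 + 4300·24.50)/47300 = 3.227 mg/L.
After outfall 2: Q = 47300 + 4340 = 51640 L/s; C = (47300·3.227 + 4340·41.00)/51640 = 6.402 mg/L.
After outfall 3: Q = 51640 + 1390 = 53030 L/s; C = (51640·6.402 + 1390·27.00)/53030 = 6.942 mg/L.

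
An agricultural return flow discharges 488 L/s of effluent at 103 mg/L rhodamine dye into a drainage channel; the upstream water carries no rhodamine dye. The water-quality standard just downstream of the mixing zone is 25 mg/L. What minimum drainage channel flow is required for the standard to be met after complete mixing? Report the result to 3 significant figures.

1520 L/s

Set C_mix = 25: (Q·0 + 488.0·103.0) / (Q + 488.0) = 25
→ Q = 488.0·(103.0 − 25)/(25 − 0) = 1523 L/s.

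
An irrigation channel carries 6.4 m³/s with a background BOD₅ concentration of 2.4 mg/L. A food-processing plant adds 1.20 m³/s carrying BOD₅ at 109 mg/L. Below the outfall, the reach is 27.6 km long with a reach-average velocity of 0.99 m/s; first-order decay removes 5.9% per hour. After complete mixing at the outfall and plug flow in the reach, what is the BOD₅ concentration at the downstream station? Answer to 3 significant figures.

12.0 mg/L

Mixed concentration C = ΣQC/ΣQ = (6.400·2.400 + 1.200·109.0) / 7.600 = 146.2/7.600 = 19.23 mg/L.
Travel time t = 27.6·1000 / 0.99 = 27880 s = 7.744 h.
5.9%/h lost → k = −ln(1 − 0.059) = 0.06081 h⁻¹.
After decay, C = 19.23 × e^(−kt) = 19.23 × 0.6244 = 12.01 mg/L.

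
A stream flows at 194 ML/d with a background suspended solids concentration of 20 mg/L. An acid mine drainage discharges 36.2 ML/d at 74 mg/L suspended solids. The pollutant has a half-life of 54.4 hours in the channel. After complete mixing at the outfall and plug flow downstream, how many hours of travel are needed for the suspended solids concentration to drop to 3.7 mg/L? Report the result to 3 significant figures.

160 h

After mixing, C = (194.0·20.00 + 36.20·74.00) / 230.2 = 6559/230.2 = 28.49 mg/L.
Half-life 54.4 h → k = ln 2 / 54.4 = 0.01274 h⁻¹ = 0.3058 d⁻¹.
28.49·exp(−k·t) = 3.7 → t = ln(28.49/3.7)/k = 576700 s = 160.2 h.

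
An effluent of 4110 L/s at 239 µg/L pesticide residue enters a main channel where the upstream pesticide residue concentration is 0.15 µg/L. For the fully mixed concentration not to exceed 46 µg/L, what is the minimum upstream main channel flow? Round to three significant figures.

Set C_mix = 46: (Q·0.1500 + 4110·239.0) / (Q + 4110) = 46
→ Q = 4110·(239.0 − 46)/(46 − 0.1500) = 17300 L/s.

17300 L/s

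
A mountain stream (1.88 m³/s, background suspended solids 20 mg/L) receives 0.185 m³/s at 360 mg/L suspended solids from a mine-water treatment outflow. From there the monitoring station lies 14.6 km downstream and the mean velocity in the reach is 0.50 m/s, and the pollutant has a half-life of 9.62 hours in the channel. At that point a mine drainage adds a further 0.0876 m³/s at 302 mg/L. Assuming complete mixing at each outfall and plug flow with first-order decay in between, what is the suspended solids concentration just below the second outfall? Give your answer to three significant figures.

39.3 mg/L

Flow-weighted average: C = (1.880·20.00 + 0.1850·360.0) / 2.065 = 104.2/2.065 = 50.46 mg/L; combined flow 2.065 m³/s.
Travel time t = 14.6·1000 / 0.50 = 29200 s = 8.111 h.
Half-life 9.62 h → k = ln 2 / 9.62 = 0.07205 h⁻¹ = 1.729 d⁻¹.
After decay, C = 50.46 × e^(−kt) = 50.46 × 0.5574 = 28.13 mg/L.
At the second outfall, C = (2.065·28.13 + 0.08760·302.0) / (2.065 + 0.08760) = 39.27 mg/L.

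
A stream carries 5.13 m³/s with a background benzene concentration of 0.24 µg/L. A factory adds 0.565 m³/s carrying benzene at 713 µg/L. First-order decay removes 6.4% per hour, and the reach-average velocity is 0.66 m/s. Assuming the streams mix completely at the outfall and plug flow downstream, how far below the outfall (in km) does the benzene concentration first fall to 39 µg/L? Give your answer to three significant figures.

After mixing, C = (5.130·0.2400 + 0.5650·713.0) / 5.695 = 404.1/5.695 = 70.95 µg/L.
6.4%/h lost → k = −ln(1 − 0.064) = 0.06614 h⁻¹.
Set 70.95·exp(−k·t) = 39 → t = ln(70.95/39)/k = 32570 s = 9.048 h.
Distance = v·t = 0.66·32570 = 21500 m = 21.50 km.

21.5 km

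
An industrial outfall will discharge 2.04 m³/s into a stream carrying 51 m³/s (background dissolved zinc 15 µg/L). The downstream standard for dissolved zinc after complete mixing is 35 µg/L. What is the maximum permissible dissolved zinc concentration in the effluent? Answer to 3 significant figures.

535 µg/L

At the limit, (Qr·Cr + Qe·Cₑ)/(Qr + Qe) = 35:
Cₑ = (53.04·35 − 51.00·15.00) / 2.040 = 535.0 µg/L.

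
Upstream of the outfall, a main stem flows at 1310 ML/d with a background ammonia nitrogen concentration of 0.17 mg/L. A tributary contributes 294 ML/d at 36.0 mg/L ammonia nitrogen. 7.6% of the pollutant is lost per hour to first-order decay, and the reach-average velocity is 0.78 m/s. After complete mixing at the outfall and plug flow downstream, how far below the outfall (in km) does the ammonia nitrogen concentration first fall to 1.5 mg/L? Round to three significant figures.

Mixed concentration C = ΣQC/ΣQ = (1310·0.1700 + 294.0·36.00) / 1604 = 10810/1604 = 6.737 mg/L.
7.6%/h lost → k = −ln(1 − 0.076) = 0.07904 h⁻¹.
Set 6.737·exp(−k·t) = 1.5 → t = ln(6.737/1.5)/k = 68420 s = 19.00 h.
Distance = v·t = 0.78·68420 = 53370 m = 53.37 km.

53.4 km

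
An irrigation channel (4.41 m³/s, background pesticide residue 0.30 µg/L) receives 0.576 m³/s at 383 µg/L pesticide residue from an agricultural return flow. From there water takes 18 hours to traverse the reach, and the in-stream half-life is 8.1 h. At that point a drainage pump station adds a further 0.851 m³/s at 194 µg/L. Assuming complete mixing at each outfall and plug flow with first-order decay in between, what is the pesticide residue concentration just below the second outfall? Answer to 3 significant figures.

36.4 µg/L

Mixed concentration C = ΣQC/ΣQ = (4.410·0.3000 + 0.5760·383.0) / 4.986 = 221.9/4.986 = 44.51 µg/L; combined flow 4.986 m³/s.
Half-life 8.1 h → k = ln 2 / 8.1 = 0.08557 h⁻¹ = 2.054 d⁻¹.
Decay over the reach: 44.51·exp(−kt) = 44.51·0.2143 = 9.539 µg/L.
Second outfall: C = (4.986·9.539 + 0.8510·194.0)/5.837 = 36.43 µg/L.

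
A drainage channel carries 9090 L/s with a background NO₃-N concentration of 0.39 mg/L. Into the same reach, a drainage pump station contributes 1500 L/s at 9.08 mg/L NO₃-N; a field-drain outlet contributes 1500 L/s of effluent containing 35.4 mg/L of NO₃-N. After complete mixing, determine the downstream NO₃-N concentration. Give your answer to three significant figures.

5.81 mg/L

Mass balance: C = (9090·0.3900 + 1500·9.080 + 1500·35.40) / 12090 = 70270/12090 = 5.812 mg/L.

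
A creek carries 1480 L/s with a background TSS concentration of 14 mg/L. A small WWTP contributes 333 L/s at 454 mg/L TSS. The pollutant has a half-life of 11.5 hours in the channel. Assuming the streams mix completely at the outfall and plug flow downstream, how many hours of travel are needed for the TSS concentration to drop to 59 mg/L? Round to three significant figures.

After mixing, C = (1480·14.00 + 333.0·454.0) / 1813 = 171900/1813 = 94.82 mg/L.
Half-life 11.5 h → k = ln 2 / 11.5 = 0.06027 h⁻¹ = 1.447 d⁻¹.
94.82·exp(−k·t) = 59 → t = ln(94.82/59)/k = 28340 s = 7.871 h.

7.87 h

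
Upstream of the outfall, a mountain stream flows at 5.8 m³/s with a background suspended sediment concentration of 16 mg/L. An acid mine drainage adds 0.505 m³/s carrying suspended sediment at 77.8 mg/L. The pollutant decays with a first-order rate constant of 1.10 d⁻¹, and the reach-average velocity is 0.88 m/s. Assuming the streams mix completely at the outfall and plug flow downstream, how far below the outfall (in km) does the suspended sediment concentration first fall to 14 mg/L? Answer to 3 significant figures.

Conservation of mass: C = (5.800·16.00 + 0.5050·77.80) / 6.305 = 132.1/6.305 = 20.95 mg/L.
Set 20.95·exp(−k·t) = 14 → t = ln(20.95/14)/k = 31660 s = 8.794 h.
Distance = v·t = 0.88·31660 = 27860 m = 27.86 km.

27.9 km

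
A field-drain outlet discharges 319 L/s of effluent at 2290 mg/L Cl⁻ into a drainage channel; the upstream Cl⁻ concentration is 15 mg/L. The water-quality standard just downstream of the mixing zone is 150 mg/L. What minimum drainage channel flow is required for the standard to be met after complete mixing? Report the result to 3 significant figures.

Set C_mix = 150: (Q·15.00 + 319.0·2290) / (Q + 319.0) = 150
→ Q = 319.0·(2290 − 150)/(150 − 15.00) = 5057 L/s.

5060 L/s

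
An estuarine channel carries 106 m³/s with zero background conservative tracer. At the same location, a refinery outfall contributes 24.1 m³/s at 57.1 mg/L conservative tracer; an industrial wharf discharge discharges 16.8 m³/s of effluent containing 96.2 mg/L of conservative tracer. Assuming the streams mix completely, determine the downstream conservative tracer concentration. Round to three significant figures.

Mixed concentration C = ΣQC/ΣQ = (106.0·0 + 24.10·57.10 + 16.80·96.20) / 146.9 = 2992/146.9 = 20.37 mg/L.

20.4 mg/L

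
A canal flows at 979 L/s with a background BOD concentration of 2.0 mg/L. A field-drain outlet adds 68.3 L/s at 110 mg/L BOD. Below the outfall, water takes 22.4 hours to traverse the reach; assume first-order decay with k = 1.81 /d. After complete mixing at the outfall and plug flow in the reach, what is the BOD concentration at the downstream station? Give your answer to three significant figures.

1.67 mg/L

Flow-weighted average: C = (979.0·2.000 + 68.30·110.0) / 1047 = 9471/1047 = 9.043 mg/L.
Decay over the reach: 9.043·exp(−kt) = 9.043·0.1846 = 1.670 mg/L.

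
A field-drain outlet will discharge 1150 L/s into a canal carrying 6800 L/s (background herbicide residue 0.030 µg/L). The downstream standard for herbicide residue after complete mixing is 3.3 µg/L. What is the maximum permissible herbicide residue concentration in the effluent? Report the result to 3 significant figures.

22.6 µg/L

At the limit, (Qr·Cr + Qe·Cₑ)/(Qr + Qe) = 3.3:
Cₑ = (7950·3.3 − 6800·0.03000) / 1150 = 22.64 µg/L.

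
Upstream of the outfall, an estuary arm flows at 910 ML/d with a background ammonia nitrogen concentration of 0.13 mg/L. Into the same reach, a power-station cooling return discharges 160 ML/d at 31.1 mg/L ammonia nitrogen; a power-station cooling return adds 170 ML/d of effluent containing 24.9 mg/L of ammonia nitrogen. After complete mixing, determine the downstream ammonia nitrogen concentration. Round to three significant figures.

7.52 mg/L

Mixed concentration C = ΣQC/ΣQ = (910.0·0.1300 + 160.0·31.10 + 170.0·24.90) / 1240 = 9327/1240 = 7.522 mg/L.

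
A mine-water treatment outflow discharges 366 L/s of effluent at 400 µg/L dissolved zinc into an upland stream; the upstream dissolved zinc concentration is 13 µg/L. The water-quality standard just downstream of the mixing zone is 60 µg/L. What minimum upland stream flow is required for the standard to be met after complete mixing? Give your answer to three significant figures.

Set C_mix = 60: (Q·13.00 + 366.0·400.0) / (Q + 366.0) = 60
→ Q = 366.0·(400.0 − 60)/(60 − 13.00) = 2648 L/s.

2650 L/s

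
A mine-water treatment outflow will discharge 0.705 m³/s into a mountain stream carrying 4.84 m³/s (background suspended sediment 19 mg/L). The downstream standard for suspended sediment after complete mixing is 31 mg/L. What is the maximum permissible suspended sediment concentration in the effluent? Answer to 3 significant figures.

113 mg/L

At the limit, (Qr·Cr + Qe·Cₑ)/(Qr + Qe) = 31:
Cₑ = (5.545·31 − 4.840·19.00) / 0.7050 = 113.4 mg/L.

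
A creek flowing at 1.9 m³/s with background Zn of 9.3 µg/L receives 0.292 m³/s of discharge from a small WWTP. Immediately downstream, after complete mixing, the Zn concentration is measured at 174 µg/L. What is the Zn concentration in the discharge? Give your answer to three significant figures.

1250 µg/L

Mass balance: 1.900·9.300 + 0.2920·Cₑ = 2.192·174.0
→ Cₑ = (2.192·174.0 − 1.900·9.300) / 0.2920 = 1246 µg/L.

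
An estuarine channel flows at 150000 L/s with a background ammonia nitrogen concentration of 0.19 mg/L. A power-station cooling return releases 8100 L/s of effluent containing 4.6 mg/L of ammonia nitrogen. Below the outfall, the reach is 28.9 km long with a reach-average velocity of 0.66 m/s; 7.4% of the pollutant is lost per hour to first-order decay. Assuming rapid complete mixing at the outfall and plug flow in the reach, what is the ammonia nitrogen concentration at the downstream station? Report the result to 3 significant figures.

0.163 mg/L

Mass balance: C = (150000·0.1900 + 8100·4.600) / 158100 = 65760/158100 = 0.4159 mg/L.
Travel time t = 28.9·1000 / 0.66 = 43790 s = 12.16 h.
7.4%/h lost → k = −ln(1 − 0.074) = 0.07688 h⁻¹.
First-order decay: C = 0.4159·exp(−k·t) = 0.4159·0.3925 = 0.1633 mg/L.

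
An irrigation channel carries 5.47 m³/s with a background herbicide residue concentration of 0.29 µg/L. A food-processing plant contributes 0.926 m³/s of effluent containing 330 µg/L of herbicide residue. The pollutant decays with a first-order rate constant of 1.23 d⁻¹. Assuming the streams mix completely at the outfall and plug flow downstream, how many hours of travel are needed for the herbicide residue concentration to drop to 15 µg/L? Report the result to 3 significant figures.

22.7 h

Conservation of mass: C = (5.470·0.2900 + 0.9260·330.0) / 6.396 = 307.2/6.396 = 48.02 µg/L.
48.02·exp(−k·t) = 15 → t = ln(48.02/15)/k = 81740 s = 22.71 h.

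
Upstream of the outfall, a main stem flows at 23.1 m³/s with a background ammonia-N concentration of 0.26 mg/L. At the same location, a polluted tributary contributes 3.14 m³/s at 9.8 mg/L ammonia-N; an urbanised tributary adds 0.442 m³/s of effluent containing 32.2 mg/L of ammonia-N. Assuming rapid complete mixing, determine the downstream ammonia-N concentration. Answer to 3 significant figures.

Mass balance: C = (23.10·0.2600 + 3.140·9.800 + 0.4420·32.20) / 26.68 = 51.01/26.68 = 1.912 mg/L.

1.91 mg/L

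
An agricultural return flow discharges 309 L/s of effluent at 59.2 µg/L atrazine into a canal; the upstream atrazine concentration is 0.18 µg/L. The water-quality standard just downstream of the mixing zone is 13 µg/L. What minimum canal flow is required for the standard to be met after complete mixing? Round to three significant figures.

Set C_mix = 13: (Q·0.1800 + 309.0·59.20) / (Q + 309.0) = 13
→ Q = 309.0·(59.20 − 13)/(13 − 0.1800) = 1114 L/s.

1110 L/s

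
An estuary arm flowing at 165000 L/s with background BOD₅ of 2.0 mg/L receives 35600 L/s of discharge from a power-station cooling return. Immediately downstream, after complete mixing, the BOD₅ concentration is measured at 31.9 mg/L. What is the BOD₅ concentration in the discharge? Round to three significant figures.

170 mg/L

Mass balance: 165000·2.000 + 35600·Cₑ = 200600·31.90
→ Cₑ = (200600·31.90 − 165000·2.000) / 35600 = 170.5 mg/L.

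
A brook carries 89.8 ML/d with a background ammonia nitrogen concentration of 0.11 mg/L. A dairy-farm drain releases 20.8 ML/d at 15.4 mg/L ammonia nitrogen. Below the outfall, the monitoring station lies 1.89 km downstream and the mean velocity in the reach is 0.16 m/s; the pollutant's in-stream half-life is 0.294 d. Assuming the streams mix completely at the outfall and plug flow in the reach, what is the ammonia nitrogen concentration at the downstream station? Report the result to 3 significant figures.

2.16 mg/L

Flow-weighted average: C = (89.80·0.1100 + 20.80·15.40) / 110.6 = 330.2/110.6 = 2.986 mg/L.
Travel time t = 1.89·1000 / 0.16 = 11810 s = 3.281 h.
Half-life 0.294 d → k = ln 2 / 0.294 = 2.358 d⁻¹.
Decay over the reach: 2.986·exp(−kt) = 2.986·0.7245 = 2.163 mg/L.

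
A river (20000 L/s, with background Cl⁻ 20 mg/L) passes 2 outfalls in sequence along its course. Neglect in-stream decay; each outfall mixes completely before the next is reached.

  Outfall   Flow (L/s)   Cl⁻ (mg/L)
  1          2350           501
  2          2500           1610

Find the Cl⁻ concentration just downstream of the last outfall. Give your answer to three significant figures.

Outfall 1: combined Q = 22350 L/s; C = (20000·20.00 + 2350·501.0)/22350 = 70.57 mg/L.
Outfall 2: combined Q = 24850 L/s; C = (22350·70.57 + 2500·1610)/24850 = 225.4 mg/L.

225 mg/L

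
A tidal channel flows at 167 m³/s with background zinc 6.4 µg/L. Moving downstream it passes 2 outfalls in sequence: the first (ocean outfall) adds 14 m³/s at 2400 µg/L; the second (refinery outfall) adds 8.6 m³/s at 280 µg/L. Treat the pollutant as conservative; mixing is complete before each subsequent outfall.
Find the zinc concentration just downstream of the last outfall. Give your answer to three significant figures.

196 µg/L

Outfall 1: combined Q = 181.0 m³/s; C = (167.0·6.400 + 14.00·2400)/181.0 = 191.5 µg/L.
Outfall 2: combined Q = 189.6 m³/s; C = (181.0·191.5 + 8.600·280.0)/189.6 = 195.6 µg/L.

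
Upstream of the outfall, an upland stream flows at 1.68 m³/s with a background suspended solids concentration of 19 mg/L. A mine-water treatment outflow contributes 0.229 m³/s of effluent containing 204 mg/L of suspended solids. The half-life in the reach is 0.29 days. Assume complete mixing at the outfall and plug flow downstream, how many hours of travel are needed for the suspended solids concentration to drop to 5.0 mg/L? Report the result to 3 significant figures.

21.2 h

Flow-weighted average: C = (1.680·19.00 + 0.2290·204.0) / 1.909 = 78.64/1.909 = 41.19 mg/L.
Half-life 0.29 d → k = ln 2 / 0.29 = 2.390 d⁻¹.
41.19·exp(−k·t) = 5.0 → t = ln(41.19/5.0)/k = 76230 s = 21.17 h.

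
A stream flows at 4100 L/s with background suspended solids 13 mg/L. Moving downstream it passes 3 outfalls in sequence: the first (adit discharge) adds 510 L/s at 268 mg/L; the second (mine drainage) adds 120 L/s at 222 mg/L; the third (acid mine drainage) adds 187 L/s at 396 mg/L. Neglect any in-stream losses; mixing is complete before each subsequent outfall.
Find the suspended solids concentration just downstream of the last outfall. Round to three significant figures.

Outfall 1: combined Q = 4610 L/s; C = (4100·13.00 + 510.0·268.0)/4610 = 41.21 mg/L.
Outfall 2: combined Q = 4730 L/s; C = (4610·41.21 + 120.0·222.0)/4730 = 45.80 mg/L.
Outfall 3: combined Q = 4917 L/s; C = (4730·45.80 + 187.0·396.0)/4917 = 59.12 mg/L.

59.1 mg/L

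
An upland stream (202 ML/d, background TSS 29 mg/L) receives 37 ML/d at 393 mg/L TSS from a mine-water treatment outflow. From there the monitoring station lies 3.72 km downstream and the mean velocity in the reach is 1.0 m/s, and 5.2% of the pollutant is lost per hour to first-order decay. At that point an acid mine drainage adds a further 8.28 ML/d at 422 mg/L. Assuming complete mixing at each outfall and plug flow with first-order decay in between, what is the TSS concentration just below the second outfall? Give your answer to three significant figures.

92.2 mg/L

Mixed concentration C = ΣQC/ΣQ = (202.0·29.00 + 37.00·393.0) / 239.0 = 20400/239.0 = 85.35 mg/L; combined flow 239.0 ML/d.
Travel time t = 3.72·1000 / 1.0 = 3720 s = 1.033 h.
5.2%/h lost → k = −ln(1 − 0.052) = 0.05340 h⁻¹.
Applying C = C₀e^(−kt): 85.35 × 0.9463 = 80.77 mg/L.
At the second outfall, C = (239.0·80.77 + 8.280·422.0) / (239.0 + 8.280) = 92.20 mg/L.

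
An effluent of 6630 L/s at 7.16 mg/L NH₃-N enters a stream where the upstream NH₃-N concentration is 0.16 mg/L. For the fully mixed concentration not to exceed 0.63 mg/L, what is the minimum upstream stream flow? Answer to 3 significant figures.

92100 L/s

Set C_mix = 0.63: (Q·0.1600 + 6630·7.160) / (Q + 6630) = 0.63
→ Q = 6630·(7.160 − 0.63)/(0.63 − 0.1600) = 92110 L/s.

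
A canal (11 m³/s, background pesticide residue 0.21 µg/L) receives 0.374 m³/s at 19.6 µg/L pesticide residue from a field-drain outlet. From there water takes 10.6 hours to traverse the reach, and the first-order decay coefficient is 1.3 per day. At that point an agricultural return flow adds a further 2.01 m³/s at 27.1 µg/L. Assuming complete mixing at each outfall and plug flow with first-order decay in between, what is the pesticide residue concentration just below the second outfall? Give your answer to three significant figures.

4.48 µg/L

Conservation of mass: C = (11.00·0.2100 + 0.3740·19.60) / 11.37 = 9.640/11.37 = 0.8476 µg/L; combined flow 11.37 m³/s.
Decay over the reach: 0.8476·exp(−kt) = 0.8476·0.5632 = 0.4773 µg/L.
At the second outfall, C = (11.37·0.4773 + 2.010·27.10) / (11.37 + 2.010) = 4.476 µg/L.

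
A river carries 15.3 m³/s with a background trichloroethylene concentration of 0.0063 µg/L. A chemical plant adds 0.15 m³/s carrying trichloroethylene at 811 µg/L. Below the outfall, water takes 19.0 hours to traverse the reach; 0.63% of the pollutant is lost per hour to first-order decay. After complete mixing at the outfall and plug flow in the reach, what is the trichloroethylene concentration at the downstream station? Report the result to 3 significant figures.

6.99 µg/L

Flow-weighted average: C = (15.30·0.006300 + 0.1500·811.0) / 15.45 = 121.7/15.45 = 7.880 µg/L.
0.63%/h lost → k = −ln(1 − 0.0063) = 0.006320 h⁻¹.
Decay over the reach: 7.880·exp(−kt) = 7.880·0.8869 = 6.988 µg/L.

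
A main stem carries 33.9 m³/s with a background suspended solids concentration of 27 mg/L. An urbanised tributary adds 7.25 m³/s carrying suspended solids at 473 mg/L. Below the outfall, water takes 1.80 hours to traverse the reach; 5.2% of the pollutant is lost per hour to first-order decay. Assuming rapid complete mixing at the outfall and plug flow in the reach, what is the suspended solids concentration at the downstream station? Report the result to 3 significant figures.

After mixing, C = (33.90·27.00 + 7.250·473.0) / 41.15 = 4345/41.15 = 105.6 mg/L.
5.2%/h lost → k = −ln(1 − 0.052) = 0.05340 h⁻¹.
First-order decay: C = 105.6·exp(−k·t) = 105.6·0.9084 = 95.90 mg/L.

95.9 mg/L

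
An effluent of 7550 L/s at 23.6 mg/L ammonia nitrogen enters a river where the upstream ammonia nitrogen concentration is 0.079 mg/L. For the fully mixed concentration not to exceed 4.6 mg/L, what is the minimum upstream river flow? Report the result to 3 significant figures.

31700 L/s

Set C_mix = 4.6: (Q·0.07900 + 7550·23.60) / (Q + 7550) = 4.6
→ Q = 7550·(23.60 − 4.6)/(4.6 − 0.07900) = 31730 L/s.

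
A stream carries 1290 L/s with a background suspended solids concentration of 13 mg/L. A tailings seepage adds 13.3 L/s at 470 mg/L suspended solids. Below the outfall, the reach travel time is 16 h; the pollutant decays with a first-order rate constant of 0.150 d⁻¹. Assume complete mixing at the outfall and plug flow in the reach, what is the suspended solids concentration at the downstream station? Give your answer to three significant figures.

After mixing, C = (1290·13.00 + 13.30·470.0) / 1303 = 23020/1303 = 17.66 mg/L.
Decay over the reach: 17.66·exp(−kt) = 17.66·0.9048 = 15.98 mg/L.

16.0 mg/L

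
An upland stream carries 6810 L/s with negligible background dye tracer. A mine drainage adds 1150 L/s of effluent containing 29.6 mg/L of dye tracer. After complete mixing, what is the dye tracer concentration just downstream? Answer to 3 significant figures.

4.28 mg/L

Mixed concentration C = ΣQC/ΣQ = (6810·0 + 1150·29.60) / 7960 = 34040/7960 = 4.276 mg/L.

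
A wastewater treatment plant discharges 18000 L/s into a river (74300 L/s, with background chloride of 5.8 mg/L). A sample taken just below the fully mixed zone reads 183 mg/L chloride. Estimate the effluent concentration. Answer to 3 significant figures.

Mass balance: 74300·5.800 + 18000·Cₑ = 92300·183.0
→ Cₑ = (92300·183.0 − 74300·5.800) / 18000 = 914.4 mg/L.

914 mg/L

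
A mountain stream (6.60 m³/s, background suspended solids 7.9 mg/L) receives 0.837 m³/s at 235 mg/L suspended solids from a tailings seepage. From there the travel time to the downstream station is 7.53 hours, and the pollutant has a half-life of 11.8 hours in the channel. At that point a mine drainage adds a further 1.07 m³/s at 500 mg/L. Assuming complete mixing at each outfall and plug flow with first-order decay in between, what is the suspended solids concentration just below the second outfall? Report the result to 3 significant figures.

Mixed concentration C = ΣQC/ΣQ = (6.600·7.900 + 0.8370·235.0) / 7.437 = 248.8/7.437 = 33.46 mg/L; combined flow 7.437 m³/s.
Half-life 11.8 h → k = ln 2 / 11.8 = 0.05874 h⁻¹ = 1.410 d⁻¹.
First-order decay: C = 33.46·exp(−k·t) = 33.46·0.6425 = 21.50 mg/L.
Second outfall: C = (7.437·21.50 + 1.070·500.0)/8.507 = 81.68 mg/L.

81.7 mg/L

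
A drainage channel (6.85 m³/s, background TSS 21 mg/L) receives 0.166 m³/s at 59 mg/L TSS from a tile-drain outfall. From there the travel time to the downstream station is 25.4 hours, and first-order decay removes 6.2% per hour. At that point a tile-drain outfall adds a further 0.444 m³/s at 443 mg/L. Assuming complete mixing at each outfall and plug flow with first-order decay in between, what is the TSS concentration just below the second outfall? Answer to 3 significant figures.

30.4 mg/L

Flow-weighted average: C = (6.850·21.00 + 0.1660·59.00) / 7.016 = 153.6/7.016 = 21.90 mg/L; combined flow 7.016 m³/s.
6.2%/h lost → k = −ln(1 − 0.062) = 0.06401 h⁻¹.
After decay, C = 21.90 × e^(−kt) = 21.90 × 0.1968 = 4.309 mg/L.
Second outfall: C = (7.016·4.309 + 0.4440·443.0)/7.460 = 30.42 mg/L.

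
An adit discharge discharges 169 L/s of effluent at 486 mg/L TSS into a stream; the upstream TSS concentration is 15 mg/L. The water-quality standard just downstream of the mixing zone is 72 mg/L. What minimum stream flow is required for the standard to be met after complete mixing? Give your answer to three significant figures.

Set C_mix = 72: (Q·15.00 + 169.0·486.0) / (Q + 169.0) = 72
→ Q = 169.0·(486.0 − 72)/(72 − 15.00) = 1227 L/s.

1230 L/s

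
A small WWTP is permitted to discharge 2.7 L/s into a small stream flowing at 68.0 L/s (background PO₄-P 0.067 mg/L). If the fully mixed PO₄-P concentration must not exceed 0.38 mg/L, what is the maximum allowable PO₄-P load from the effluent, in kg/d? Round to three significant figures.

1.93 kg/d

Mass balance at the limit: 68.00·0.06700 + 2.700·Cₑ = 70.70·0.38 → Cₑ = 8.263 mg/L.
2.700 L/s = 0.002700 m³/s. Load = 0.002700 m³/s × 8.263 g/m³ × 86 400 s/d = 1.928 kg/d.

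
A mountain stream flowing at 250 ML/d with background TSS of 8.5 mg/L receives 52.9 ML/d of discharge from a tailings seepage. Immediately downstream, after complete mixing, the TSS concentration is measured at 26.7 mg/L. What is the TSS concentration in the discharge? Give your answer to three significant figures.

Mass balance: 250.0·8.500 + 52.90·Cₑ = 302.9·26.70
→ Cₑ = (302.9·26.70 − 250.0·8.500) / 52.90 = 112.7 mg/L.

113 mg/L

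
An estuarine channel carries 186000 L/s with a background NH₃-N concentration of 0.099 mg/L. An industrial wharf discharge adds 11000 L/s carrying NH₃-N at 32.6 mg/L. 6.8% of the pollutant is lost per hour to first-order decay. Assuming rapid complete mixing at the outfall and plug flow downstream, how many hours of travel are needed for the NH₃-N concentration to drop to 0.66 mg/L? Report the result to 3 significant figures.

Conservation of mass: C = (186000·0.09900 + 11000·32.60) / 197000 = 377000/197000 = 1.914 mg/L.
6.8%/h lost → k = −ln(1 − 0.068) = 0.07042 h⁻¹.
1.914·exp(−k·t) = 0.66 → t = ln(1.914/0.66)/k = 54420 s = 15.12 h.

15.1 h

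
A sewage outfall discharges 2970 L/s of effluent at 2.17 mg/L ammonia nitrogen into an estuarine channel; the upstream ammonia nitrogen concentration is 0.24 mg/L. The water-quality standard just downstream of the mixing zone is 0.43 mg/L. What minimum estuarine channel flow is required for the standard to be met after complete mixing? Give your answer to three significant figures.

27200 L/s

Set C_mix = 0.43: (Q·0.2400 + 2970·2.170) / (Q + 2970) = 0.43
→ Q = 2970·(2.170 − 0.43)/(0.43 − 0.2400) = 27200 L/s.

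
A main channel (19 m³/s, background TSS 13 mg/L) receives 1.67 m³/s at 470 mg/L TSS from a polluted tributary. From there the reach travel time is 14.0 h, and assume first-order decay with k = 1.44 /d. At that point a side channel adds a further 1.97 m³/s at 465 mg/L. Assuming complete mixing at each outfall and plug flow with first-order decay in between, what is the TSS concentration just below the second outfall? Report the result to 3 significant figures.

Conservation of mass: C = (19.00·13.00 + 1.670·470.0) / 20.67 = 1032/20.67 = 49.92 mg/L; combined flow 20.67 m³/s.
Decay over the reach: 49.92·exp(−kt) = 49.92·0.4317 = 21.55 mg/L.
Second outfall: C = (20.67·21.55 + 1.970·465.0)/22.64 = 60.14 mg/L.

60.1 mg/L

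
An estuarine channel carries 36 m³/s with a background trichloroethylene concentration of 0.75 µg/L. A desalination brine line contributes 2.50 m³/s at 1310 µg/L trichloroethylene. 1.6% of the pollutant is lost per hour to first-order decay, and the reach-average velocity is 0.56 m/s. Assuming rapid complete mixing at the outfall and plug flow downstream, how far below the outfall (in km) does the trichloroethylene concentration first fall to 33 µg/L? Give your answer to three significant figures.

119 km

Conservation of mass: C = (36.00·0.7500 + 2.500·1310) / 38.50 = 3302/38.50 = 85.77 µg/L.
1.6%/h lost → k = −ln(1 − 0.016) = 0.01613 h⁻¹.
Set 85.77·exp(−k·t) = 33 → t = ln(85.77/33)/k = 213200 s = 59.22 h.
Distance = v·t = 0.56·213200 = 119400 m = 119.4 km.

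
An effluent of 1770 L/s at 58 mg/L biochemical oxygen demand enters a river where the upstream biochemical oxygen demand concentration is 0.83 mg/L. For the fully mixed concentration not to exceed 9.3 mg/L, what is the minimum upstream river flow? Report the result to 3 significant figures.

Set C_mix = 9.3: (Q·0.8300 + 1770·58.00) / (Q + 1770) = 9.3
→ Q = 1770·(58.00 − 9.3)/(9.3 − 0.8300) = 10180 L/s.

10200 L/s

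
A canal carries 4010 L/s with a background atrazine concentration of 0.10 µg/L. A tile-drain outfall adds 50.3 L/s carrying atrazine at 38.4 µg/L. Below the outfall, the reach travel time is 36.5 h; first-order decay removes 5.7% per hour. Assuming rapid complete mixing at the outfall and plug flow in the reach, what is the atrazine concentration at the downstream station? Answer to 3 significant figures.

0.0674 µg/L

Mixed concentration C = ΣQC/ΣQ = (4010·0.1000 + 50.30·38.40) / 4060 = 2333/4060 = 0.5745 µg/L.
5.7%/h lost → k = −ln(1 − 0.057) = 0.05869 h⁻¹.
Applying C = C₀e^(−kt): 0.5745 × 0.1174 = 0.06744 µg/L.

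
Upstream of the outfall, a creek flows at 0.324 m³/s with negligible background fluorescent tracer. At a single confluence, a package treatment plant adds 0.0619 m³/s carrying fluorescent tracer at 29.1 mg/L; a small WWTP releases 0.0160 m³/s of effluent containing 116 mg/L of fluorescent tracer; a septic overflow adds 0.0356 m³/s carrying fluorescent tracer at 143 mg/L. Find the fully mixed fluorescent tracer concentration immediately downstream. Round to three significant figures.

Conservation of mass: C = (0.3240·0 + 0.06190·29.10 + 0.01600·116.0 + 0.03560·143.0) / 0.4375 = 8.748/0.4375 = 20.00 mg/L.

20.0 mg/L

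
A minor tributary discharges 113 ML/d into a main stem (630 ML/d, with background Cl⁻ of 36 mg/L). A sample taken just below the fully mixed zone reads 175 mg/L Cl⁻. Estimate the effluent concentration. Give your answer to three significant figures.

Mass balance: 630.0·36.00 + 113.0·Cₑ = 743.0·175.0
→ Cₑ = (743.0·175.0 − 630.0·36.00) / 113.0 = 950.0 mg/L.

950 mg/L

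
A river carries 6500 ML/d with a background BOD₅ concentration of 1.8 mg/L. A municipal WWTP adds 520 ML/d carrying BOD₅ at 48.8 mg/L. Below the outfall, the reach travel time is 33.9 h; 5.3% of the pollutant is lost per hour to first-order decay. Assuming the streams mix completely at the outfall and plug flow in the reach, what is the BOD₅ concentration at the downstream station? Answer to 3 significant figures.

0.834 mg/L

Conservation of mass: C = (6500·1.800 + 520.0·48.80) / 7020 = 37080/7020 = 5.281 mg/L.
5.3%/h lost → k = −ln(1 − 0.053) = 0.05446 h⁻¹.
First-order decay: C = 5.281·exp(−k·t) = 5.281·0.1579 = 0.8337 mg/L.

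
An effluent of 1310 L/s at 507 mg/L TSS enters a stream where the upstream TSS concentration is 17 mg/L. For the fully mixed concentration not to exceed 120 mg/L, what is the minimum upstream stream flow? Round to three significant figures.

4920 L/s

Set C_mix = 120: (Q·17.00 + 1310·507.0) / (Q + 1310) = 120
→ Q = 1310·(507.0 − 120)/(120 − 17.00) = 4922 L/s.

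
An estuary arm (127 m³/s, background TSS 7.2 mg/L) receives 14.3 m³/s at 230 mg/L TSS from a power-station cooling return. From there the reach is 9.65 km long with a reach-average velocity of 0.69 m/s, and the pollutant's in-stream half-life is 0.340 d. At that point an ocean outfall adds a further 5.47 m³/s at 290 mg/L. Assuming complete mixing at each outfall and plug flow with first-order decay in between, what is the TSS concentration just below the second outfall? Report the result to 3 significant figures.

Mass balance: C = (127.0·7.200 + 14.30·230.0) / 141.3 = 4203/141.3 = 29.75 mg/L; combined flow 141.3 m³/s.
Travel time t = 9.65·1000 / 0.69 = 13990 s = 3.885 h.
Half-life 0.340 d → k = ln 2 / 0.340 = 2.039 d⁻¹.
After decay, C = 29.75 × e^(−kt) = 29.75 × 0.7189 = 21.39 mg/L.
Second outfall: C = (141.3·21.39 + 5.470·290.0)/146.8 = 31.40 mg/L.

31.4 mg/L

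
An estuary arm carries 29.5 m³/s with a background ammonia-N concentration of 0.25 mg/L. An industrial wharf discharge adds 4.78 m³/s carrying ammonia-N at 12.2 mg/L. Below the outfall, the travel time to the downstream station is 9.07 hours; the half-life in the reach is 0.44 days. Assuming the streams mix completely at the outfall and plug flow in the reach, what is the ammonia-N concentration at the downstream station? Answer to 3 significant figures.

After mixing, C = (29.50·0.2500 + 4.780·12.20) / 34.28 = 65.69/34.28 = 1.916 mg/L.
Half-life 0.44 d → k = ln 2 / 0.44 = 1.575 d⁻¹.
Applying C = C₀e^(−kt): 1.916 × 0.5514 = 1.057 mg/L.

1.06 mg/L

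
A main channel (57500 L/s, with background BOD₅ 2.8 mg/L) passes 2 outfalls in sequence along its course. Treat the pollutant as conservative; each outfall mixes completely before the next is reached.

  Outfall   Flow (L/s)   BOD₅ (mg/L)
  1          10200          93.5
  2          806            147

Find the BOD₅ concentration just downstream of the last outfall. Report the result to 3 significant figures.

Outfall 1: combined Q = 67700 L/s; C = (57500·2.800 + 10200·93.50)/67700 = 16.47 mg/L.
Outfall 2: combined Q = 68510 L/s; C = (67700·16.47 + 806.0·147.0)/68510 = 18.00 mg/L.

18.0 mg/L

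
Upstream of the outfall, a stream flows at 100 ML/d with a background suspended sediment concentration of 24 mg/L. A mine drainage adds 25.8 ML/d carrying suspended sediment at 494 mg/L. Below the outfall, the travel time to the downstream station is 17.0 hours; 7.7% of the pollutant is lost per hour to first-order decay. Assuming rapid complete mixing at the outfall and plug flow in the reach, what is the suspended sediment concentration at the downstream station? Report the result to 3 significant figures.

After mixing, C = (100.0·24.00 + 25.80·494.0) / 125.8 = 15150/125.8 = 120.4 mg/L.
7.7%/h lost → k = −ln(1 − 0.077) = 0.08013 h⁻¹.
After decay, C = 120.4 × e^(−kt) = 120.4 × 0.2561 = 30.83 mg/L.

30.8 mg/L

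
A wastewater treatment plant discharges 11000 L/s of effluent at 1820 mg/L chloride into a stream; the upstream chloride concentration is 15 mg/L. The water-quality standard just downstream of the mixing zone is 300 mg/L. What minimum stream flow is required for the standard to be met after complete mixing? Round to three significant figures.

Set C_mix = 300: (Q·15.00 + 11000·1820) / (Q + 11000) = 300
→ Q = 11000·(1820 − 300)/(300 − 15.00) = 58670 L/s.

58700 L/s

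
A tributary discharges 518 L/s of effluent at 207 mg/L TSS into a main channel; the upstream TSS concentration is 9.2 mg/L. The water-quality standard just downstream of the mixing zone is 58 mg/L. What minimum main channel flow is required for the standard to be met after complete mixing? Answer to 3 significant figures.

1580 L/s

Set C_mix = 58: (Q·9.200 + 518.0·207.0) / (Q + 518.0) = 58
→ Q = 518.0·(207.0 − 58)/(58 − 9.200) = 1582 L/s.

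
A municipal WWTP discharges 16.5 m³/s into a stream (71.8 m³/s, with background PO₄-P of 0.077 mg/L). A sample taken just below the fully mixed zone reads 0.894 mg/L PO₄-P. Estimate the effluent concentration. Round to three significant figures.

Mass balance: 71.80·0.07700 + 16.50·Cₑ = 88.30·0.8940
→ Cₑ = (88.30·0.8940 − 71.80·0.07700) / 16.50 = 4.449 mg/L.

4.45 mg/L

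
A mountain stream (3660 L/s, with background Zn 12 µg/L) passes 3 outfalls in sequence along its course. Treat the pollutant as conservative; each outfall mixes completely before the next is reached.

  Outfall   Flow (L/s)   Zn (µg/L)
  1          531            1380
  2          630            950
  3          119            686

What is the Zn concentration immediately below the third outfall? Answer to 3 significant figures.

Outfall 1: combined Q = 4191 L/s; C = (3660·12.00 + 531.0·1380)/4191 = 185.3 µg/L.
Outfall 2: combined Q = 4821 L/s; C = (4191·185.3 + 630.0·950.0)/4821 = 285.3 µg/L.
Outfall 3: combined Q = 4940 L/s; C = (4821·285.3 + 119.0·686.0)/4940 = 294.9 µg/L.

295 µg/L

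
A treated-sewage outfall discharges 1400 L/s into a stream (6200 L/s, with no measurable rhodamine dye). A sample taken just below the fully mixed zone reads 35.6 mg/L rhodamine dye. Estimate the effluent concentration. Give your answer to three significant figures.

193 mg/L

Mass balance: 6200·0 + 1400·Cₑ = 7600·35.60
→ Cₑ = (7600·35.60 − 6200·0) / 1400 = 193.3 mg/L.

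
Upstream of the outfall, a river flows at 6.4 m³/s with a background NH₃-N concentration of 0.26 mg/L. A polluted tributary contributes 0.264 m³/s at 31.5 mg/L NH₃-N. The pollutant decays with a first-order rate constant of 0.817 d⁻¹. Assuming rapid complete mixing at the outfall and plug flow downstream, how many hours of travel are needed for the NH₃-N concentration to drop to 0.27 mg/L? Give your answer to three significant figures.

50.3 h

Mixed concentration C = ΣQC/ΣQ = (6.400·0.2600 + 0.2640·31.50) / 6.664 = 9.980/6.664 = 1.498 mg/L.
1.498·exp(−k·t) = 0.27 → t = ln(1.498/0.27)/k = 181200 s = 50.33 h.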